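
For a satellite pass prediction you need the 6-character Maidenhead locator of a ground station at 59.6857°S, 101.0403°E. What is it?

OD00mh

Shift to the Maidenhead origin (180°W, 90°S): lon 281.0403, lat 30.3143.
Field: 281.0403/20 → 14 → O, 30.3143/10 → 3 → D; chars OD.
Square: 1.0403/2 → 0, 0.3143/1 → 0; chars 00.
Subsquare: 1.0403/0.0833333 → 12 → m, 0.3143/0.0416667 → 7 → h; chars mh.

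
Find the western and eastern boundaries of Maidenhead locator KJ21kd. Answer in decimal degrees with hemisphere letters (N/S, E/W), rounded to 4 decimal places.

Field K=10, J=9: +10·20° lon, +9·10° lat → SW at lon 20°, lat 0°.
Square 2, 1: +2·2° lon, +1·1° lat → SW at lon 24°, lat 1°.
Subsquare k=10, d=3: +10·0.0833333° lon, +3·0.0416667° lat → SW at lon 24.8333°, lat 1.125°.
Cell spans 0.0833333° lon × 0.0416667° lat.
west 24.8333° E, east 24.9167° E.

24.8333° E, 24.9167° E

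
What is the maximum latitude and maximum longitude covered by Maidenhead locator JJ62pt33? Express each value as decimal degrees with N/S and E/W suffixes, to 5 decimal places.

2.80833° N, 13.28333° E

Field J=9, J=9: +9·20° lon, +9·10° lat → SW at lon 0°, lat 0°.
Square 6, 2: +6·2° lon, +2·1° lat → SW at lon 12°, lat 2°.
Subsquare p=15, t=19: +15·0.0833333° lon, +19·0.0416667° lat → SW at lon 13.25°, lat 2.79167°.
Extended square 3, 3: +3·0.00833333° lon, +3·0.00416667° lat → SW at lon 13.275°, lat 2.80417°.
Cell spans 0.00833333° lon × 0.00416667° lat. NE corner is SW corner plus one full cell.
latitude 2.80833° N, longitude 13.28333° E.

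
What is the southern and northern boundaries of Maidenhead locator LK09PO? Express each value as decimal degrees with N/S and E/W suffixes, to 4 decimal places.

Field L=11, K=10: +11·20° lon, +10·10° lat → SW at lon 40°, lat 10°.
Square 0, 9: +0·2° lon, +9·1° lat → SW at lon 40°, lat 19°.
Subsquare p=15, o=14: +15·0.0833333° lon, +14·0.0416667° lat → SW at lon 41.25°, lat 19.5833°.
Cell spans 0.0833333° lon × 0.0416667° lat.
south 19.5833° N, north 19.6250° N.

19.5833° N, 19.6250° N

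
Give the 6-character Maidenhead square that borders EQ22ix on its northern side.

EQ23ia

Latitude subsquare x = 23; +1 → 24, wraps to 0 = a, carry into square.
Latitude square 2; +1 → 3.
The longitude characters are unchanged.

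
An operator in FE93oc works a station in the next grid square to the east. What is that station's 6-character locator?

FE93pc

Longitude subsquare o = 14; +1 → 15 = p.
The latitude characters are unchanged.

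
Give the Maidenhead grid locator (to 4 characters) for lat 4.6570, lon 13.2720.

Offset from 180°W / 90°S: lon 193.27°, lat 94.66°.
Field: lon ⌊193.27/20⌋ = 9 → J; lat ⌊94.66/10⌋ = 9 → J.
Square: lon ⌊13.27/2⌋ = 6; lat ⌊4.66/1⌋ = 4.

JJ64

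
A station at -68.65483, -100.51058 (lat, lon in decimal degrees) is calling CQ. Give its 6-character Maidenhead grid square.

DC91ri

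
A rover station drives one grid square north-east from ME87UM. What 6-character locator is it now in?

Longitude subsquare u = 20; +1 → 21 = v.
Latitude subsquare m = 12; +1 → 13 = n.

ME87vn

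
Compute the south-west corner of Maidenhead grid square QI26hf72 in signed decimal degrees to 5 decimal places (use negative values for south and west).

-3.78333, 144.64167

Field Q=16, I=8: +16·20° lon, +8·10° lat → SW at lon 140°, lat -10°.
Square 2, 6: +2·2° lon, +6·1° lat → SW at lon 144°, lat -4°.
Subsquare h=7, f=5: +7·0.0833333° lon, +5·0.0416667° lat → SW at lon 144.583°, lat -3.79167°.
Extended square 7, 2: +7·0.00833333° lon, +2·0.00416667° lat → SW at lon 144.642°, lat -3.78333°.
latitude -3.78333, longitude 144.64167.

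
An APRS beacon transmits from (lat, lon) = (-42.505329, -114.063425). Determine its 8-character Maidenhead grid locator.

Shift to the Maidenhead origin (180°W, 90°S): lon 65.93658, lat 47.49467.
Field: lon ⌊65.93658/20⌋ = 3 → D; lat ⌊47.49467/10⌋ = 4 → E.
Square: lon ⌊5.93658/2⌋ = 2; lat ⌊7.49467/1⌋ = 7.
Subsquare: lon ⌊1.93658/0.0833333⌋ = 23 → x; lat ⌊0.49467/0.0416667⌋ = 11 → l.
Extended square: lon ⌊0.01991/0.00833333⌋ = 2; lat ⌊0.03634/0.00416667⌋ = 8.

DE27xl28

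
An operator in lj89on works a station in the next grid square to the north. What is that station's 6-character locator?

Latitude subsquare n = 13; +1 → 14 = o.
The longitude characters are unchanged.

LJ89oo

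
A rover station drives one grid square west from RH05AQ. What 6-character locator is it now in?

QH95xq

Longitude subsquare a = 0; −1 → -1, wraps to 23 = x, carry into square.
Longitude square 0; −1 → -1, wraps to 9, carry into field.
Longitude field R = 17; −1 → 16 = Q.
The latitude characters are unchanged.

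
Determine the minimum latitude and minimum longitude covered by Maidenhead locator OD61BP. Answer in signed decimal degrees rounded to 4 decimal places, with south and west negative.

-58.3750, 112.0833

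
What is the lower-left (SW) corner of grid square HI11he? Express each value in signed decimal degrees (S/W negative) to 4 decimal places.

-8.8333, -37.4167

Field H=7, I=8: +7·20° lon, +8·10° lat → SW at lon -40°, lat -10°.
Square 1, 1: +1·2° lon, +1·1° lat → SW at lon -38°, lat -9°.
Subsquare h=7, e=4: +7·0.0833333° lon, +4·0.0416667° lat → SW at lon -37.4167°, lat -8.83333°.
latitude -8.8333, longitude -37.4167.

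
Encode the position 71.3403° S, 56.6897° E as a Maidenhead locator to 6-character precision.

LB88ip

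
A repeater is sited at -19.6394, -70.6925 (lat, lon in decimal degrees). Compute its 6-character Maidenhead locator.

Add 180° to longitude and 90° to latitude: 109.3075, 70.3606.
Field: lon ⌊109.3075/20⌋ = 5 → F; lat ⌊70.3606/10⌋ = 7 → H.
Square: lon ⌊9.3075/2⌋ = 4; lat ⌊0.3606/1⌋ = 0.
Subsquare: lon ⌊1.3075/0.0833333⌋ = 15 → p; lat ⌊0.3606/0.0416667⌋ = 8 → i.

FH40pi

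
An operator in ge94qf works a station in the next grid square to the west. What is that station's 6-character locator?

GE94pf

Longitude subsquare q = 16; −1 → 15 = p.
The latitude characters are unchanged.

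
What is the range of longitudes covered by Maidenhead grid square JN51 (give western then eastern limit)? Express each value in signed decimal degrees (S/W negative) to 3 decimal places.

10.000, 12.000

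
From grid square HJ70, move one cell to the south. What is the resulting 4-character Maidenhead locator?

HI79

Latitude square 0; −1 → -1, wraps to 9, carry into field.
Latitude field J = 9; −1 → 8 = I.
The longitude characters are unchanged.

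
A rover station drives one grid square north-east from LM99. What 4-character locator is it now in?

MN00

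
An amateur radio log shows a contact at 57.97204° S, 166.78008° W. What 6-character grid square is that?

AD62oa

Offset from 180°W / 90°S: lon 13.2199°, lat 32.0280°.
Field: lon ⌊13.2199/20⌋ = 0 → A; lat ⌊32.0280/10⌋ = 3 → D.
Square: lon ⌊13.2199/2⌋ = 6; lat ⌊2.0280/1⌋ = 2.
Subsquare: lon ⌊1.2199/0.0833333⌋ = 14 → o; lat ⌊0.0280/0.0416667⌋ = 0 → a.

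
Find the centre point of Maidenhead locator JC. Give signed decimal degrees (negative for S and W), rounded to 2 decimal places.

-65.00, 10.00

Field J=9, C=2: +9·20° lon, +2·10° lat → SW at lon 0°, lat -70°.
Cell spans 20° lon × 10° lat. Centre is SW corner plus half of each.
latitude -65.00, longitude 10.00.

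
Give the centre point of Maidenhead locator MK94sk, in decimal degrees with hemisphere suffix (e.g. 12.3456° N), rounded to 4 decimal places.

14.4375° N, 79.5417° E

Field M=12, K=10: +12·20° lon, +10·10° lat → SW at lon 60°, lat 10°.
Square 9, 4: +9·2° lon, +4·1° lat → SW at lon 78°, lat 14°.
Subsquare s=18, k=10: +18·0.0833333° lon, +10·0.0416667° lat → SW at lon 79.5°, lat 14.4167°.
Cell spans 0.0833333° lon × 0.0416667° lat. Centre is SW corner plus half of each.
latitude 14.4375° N, longitude 79.5417° E.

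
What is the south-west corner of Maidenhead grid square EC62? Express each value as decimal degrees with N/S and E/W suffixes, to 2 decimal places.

68.00° S, 88.00° W

Field E=4, C=2: +4·20° lon, +2·10° lat → SW at lon -100°, lat -70°.
Square 6, 2: +6·2° lon, +2·1° lat → SW at lon -88°, lat -68°.
latitude 68.00° S, longitude 88.00° W.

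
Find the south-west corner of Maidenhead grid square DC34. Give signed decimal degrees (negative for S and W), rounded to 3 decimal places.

Field D=3, C=2: +3·20° lon, +2·10° lat → SW at lon -120°, lat -70°.
Square 3, 4: +3·2° lon, +4·1° lat → SW at lon -114°, lat -66°.
latitude -66.000, longitude -114.000.

-66.000, -114.000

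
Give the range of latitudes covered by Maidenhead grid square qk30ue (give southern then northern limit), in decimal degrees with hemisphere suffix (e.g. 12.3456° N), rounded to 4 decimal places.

Field Q=16, K=10: +16·20° lon, +10·10° lat → SW at lon 140°, lat 10°.
Square 3, 0: +3·2° lon, +0·1° lat → SW at lon 146°, lat 10°.
Subsquare u=20, e=4: +20·0.0833333° lon, +4·0.0416667° lat → SW at lon 147.667°, lat 10.1667°.
Cell spans 0.0833333° lon × 0.0416667° lat.
south 10.1667° N, north 10.2083° N.

10.1667° N, 10.2083° N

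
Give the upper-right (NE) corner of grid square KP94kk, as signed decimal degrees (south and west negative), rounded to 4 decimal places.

64.4583, 38.9167

Field K=10, P=15: +10·20° lon, +15·10° lat → SW at lon 20°, lat 60°.
Square 9, 4: +9·2° lon, +4·1° lat → SW at lon 38°, lat 64°.
Subsquare k=10, k=10: +10·0.0833333° lon, +10·0.0416667° lat → SW at lon 38.8333°, lat 64.4167°.
Cell spans 0.0833333° lon × 0.0416667° lat. NE corner is SW corner plus one full cell.
latitude 64.4583, longitude 38.9167.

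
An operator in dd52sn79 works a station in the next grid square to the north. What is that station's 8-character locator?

Latitude extended square 9; +1 → 10, wraps to 0, carry into subsquare.
Latitude subsquare n = 13; +1 → 14 = o.
The longitude characters are unchanged.

DD52so70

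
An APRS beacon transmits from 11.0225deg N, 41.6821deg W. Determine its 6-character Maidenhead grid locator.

GK91da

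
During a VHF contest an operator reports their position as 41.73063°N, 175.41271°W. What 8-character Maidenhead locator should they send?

AN21hr05

Shift to the Maidenhead origin (180°W, 90°S): lon 4.58729, lat 131.73063.
Field: lon ⌊4.58729/20⌋ = 0 → A; lat ⌊131.73063/10⌋ = 13 → N.
Square: lon ⌊4.58729/2⌋ = 2; lat ⌊1.73063/1⌋ = 1.
Subsquare: lon ⌊0.58729/0.0833333⌋ = 7 → h; lat ⌊0.73063/0.0416667⌋ = 17 → r.
Extended square: lon ⌊0.00396/0.00833333⌋ = 0; lat ⌊0.02230/0.00416667⌋ = 5.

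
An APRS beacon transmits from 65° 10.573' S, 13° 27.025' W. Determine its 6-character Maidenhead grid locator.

IC34gt

Add 180° to longitude and 90° to latitude: 166.5496, 24.8238.
Field: lon ⌊166.5496/20⌋ = 8 → I; lat ⌊24.8238/10⌋ = 2 → C.
Square: lon ⌊6.5496/2⌋ = 3; lat ⌊4.8238/1⌋ = 4.
Subsquare: lon ⌊0.5496/0.0833333⌋ = 6 → g; lat ⌊0.8238/0.0416667⌋ = 19 → t.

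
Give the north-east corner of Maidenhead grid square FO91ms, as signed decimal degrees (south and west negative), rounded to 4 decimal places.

51.7917, -60.9167

Field F=5, O=14: +5·20° lon, +14·10° lat → SW at lon -80°, lat 50°.
Square 9, 1: +9·2° lon, +1·1° lat → SW at lon -62°, lat 51°.
Subsquare m=12, s=18: +12·0.0833333° lon, +18·0.0416667° lat → SW at lon -61°, lat 51.75°.
Cell spans 0.0833333° lon × 0.0416667° lat. NE corner is SW corner plus one full cell.
latitude 51.7917, longitude -60.9167.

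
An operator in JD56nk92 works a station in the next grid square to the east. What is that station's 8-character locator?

JD56ok02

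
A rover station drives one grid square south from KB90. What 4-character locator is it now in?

Latitude square 0; −1 → -1, wraps to 9, carry into field.
Latitude field B = 1; −1 → 0 = A.
The longitude characters are unchanged.

KA99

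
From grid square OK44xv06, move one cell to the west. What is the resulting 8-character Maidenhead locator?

Longitude extended square 0; −1 → -1, wraps to 9, carry into subsquare.
Longitude subsquare x = 23; −1 → 22 = w.
The latitude characters are unchanged.

OK44wv96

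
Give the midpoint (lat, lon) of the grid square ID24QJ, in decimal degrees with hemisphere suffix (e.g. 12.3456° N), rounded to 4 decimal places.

55.6042° S, 14.6250° W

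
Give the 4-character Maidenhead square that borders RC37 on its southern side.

RC36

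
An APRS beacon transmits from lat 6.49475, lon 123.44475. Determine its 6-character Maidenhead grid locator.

Offset from 180°W / 90°S: lon 303.4447°, lat 96.4947°.
Field (20°×10°, letters A–R): 303.4447/20 → 15 → P, 96.4947/10 → 9 → J; chars PJ.
Square (2°×1°, digits 0–9): 3.4447/2 → 1, 6.4947/1 → 6; chars 16.
Subsquare (5′×2.5′, letters a–x): 1.4447/0.0833333 → 17 → r, 0.4947/0.0416667 → 11 → l; chars rl.

PJ16rl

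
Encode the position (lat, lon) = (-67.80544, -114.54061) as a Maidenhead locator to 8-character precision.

Offset from 180°W / 90°S: lon 65.45939°, lat 22.19456°.
Field: lon ⌊65.45939/20⌋ = 3 → D; lat ⌊22.19456/10⌋ = 2 → C.
Square: lon ⌊5.45939/2⌋ = 2; lat ⌊2.19456/1⌋ = 2.
Subsquare: lon ⌊1.45939/0.0833333⌋ = 17 → r; lat ⌊0.19456/0.0416667⌋ = 4 → e.
Extended square: lon ⌊0.04272/0.00833333⌋ = 5; lat ⌊0.02789/0.00416667⌋ = 6.

DC22re56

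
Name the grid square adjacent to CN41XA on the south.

CN40xx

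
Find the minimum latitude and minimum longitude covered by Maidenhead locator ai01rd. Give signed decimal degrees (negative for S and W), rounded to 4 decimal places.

Field A=0, I=8: +0·20° lon, +8·10° lat → SW at lon -180°, lat -10°.
Square 0, 1: +0·2° lon, +1·1° lat → SW at lon -180°, lat -9°.
Subsquare r=17, d=3: +17·0.0833333° lon, +3·0.0416667° lat → SW at lon -178.583°, lat -8.875°.
latitude -8.8750, longitude -178.5833.

-8.8750, -178.5833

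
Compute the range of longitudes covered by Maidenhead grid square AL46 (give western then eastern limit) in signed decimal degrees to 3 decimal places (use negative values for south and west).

-172.000, -170.000

Field A=0, L=11: +0·20° lon, +11·10° lat → SW at lon -180°, lat 20°.
Square 4, 6: +4·2° lon, +6·1° lat → SW at lon -172°, lat 26°.
Cell spans 2° lon × 1° lat.
west -172.000, east -170.000.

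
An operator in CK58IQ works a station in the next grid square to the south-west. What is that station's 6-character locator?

Longitude subsquare i = 8; −1 → 7 = h.
Latitude subsquare q = 16; −1 → 15 = p.

CK58hp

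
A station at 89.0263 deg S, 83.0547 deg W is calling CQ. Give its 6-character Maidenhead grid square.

EA80lx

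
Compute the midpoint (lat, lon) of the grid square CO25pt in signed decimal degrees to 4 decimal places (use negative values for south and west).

Field C=2, O=14: +2·20° lon, +14·10° lat → SW at lon -140°, lat 50°.
Square 2, 5: +2·2° lon, +5·1° lat → SW at lon -136°, lat 55°.
Subsquare p=15, t=19: +15·0.0833333° lon, +19·0.0416667° lat → SW at lon -134.75°, lat 55.7917°.
Cell spans 0.0833333° lon × 0.0416667° lat. Centre is SW corner plus half of each.
latitude 55.8125, longitude -134.7083.

55.8125, -134.7083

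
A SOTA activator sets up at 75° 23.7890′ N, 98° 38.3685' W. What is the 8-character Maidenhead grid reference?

EQ05qj35

Add 180° to longitude and 90° to latitude: 81.36052, 165.39648.
Field: 81.36052/20 → 4 → E, 165.39648/10 → 16 → Q; chars EQ.
Square: 1.36052/2 → 0, 5.39648/1 → 5; chars 05.
Subsquare: 1.36052/0.0833333 → 16 → q, 0.39648/0.0416667 → 9 → j; chars qj.
Extended square: 0.02719/0.00833333 → 3, 0.02148/0.00416667 → 5; chars 35.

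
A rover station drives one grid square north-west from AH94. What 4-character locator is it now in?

AH85

Longitude square 9; −1 → 8.
Latitude square 4; +1 → 5.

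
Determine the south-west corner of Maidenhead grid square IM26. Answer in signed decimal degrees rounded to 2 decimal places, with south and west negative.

36.00, -16.00

Field I=8, M=12: +8·20° lon, +12·10° lat → SW at lon -20°, lat 30°.
Square 2, 6: +2·2° lon, +6·1° lat → SW at lon -16°, lat 36°.
latitude 36.00, longitude -16.00.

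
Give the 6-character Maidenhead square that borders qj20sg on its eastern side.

Longitude subsquare s = 18; +1 → 19 = t.
The latitude characters are unchanged.

QJ20tg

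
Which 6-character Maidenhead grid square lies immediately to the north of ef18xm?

EF18xn

Latitude subsquare m = 12; +1 → 13 = n.
The longitude characters are unchanged.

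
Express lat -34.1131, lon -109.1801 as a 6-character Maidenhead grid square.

DF55jv

Shift to the Maidenhead origin (180°W, 90°S): lon 70.8199, lat 55.8869.
Field: lon ⌊70.8199/20⌋ = 3 → D; lat ⌊55.8869/10⌋ = 5 → F.
Square: lon ⌊10.8199/2⌋ = 5; lat ⌊5.8869/1⌋ = 5.
Subsquare: lon ⌊0.8199/0.0833333⌋ = 9 → j; lat ⌊0.8869/0.0416667⌋ = 21 → v.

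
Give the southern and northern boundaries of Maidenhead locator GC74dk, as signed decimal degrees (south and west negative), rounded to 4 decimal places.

Field G=6, C=2: +6·20° lon, +2·10° lat → SW at lon -60°, lat -70°.
Square 7, 4: +7·2° lon, +4·1° lat → SW at lon -46°, lat -66°.
Subsquare d=3, k=10: +3·0.0833333° lon, +10·0.0416667° lat → SW at lon -45.75°, lat -65.5833°.
Cell spans 0.0833333° lon × 0.0416667° lat.
south -65.5833, north -65.5417.

-65.5833, -65.5417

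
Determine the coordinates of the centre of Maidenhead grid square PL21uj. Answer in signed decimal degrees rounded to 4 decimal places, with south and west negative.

21.3958, 125.7083

Field P=15, L=11: +15·20° lon, +11·10° lat → SW at lon 120°, lat 20°.
Square 2, 1: +2·2° lon, +1·1° lat → SW at lon 124°, lat 21°.
Subsquare u=20, j=9: +20·0.0833333° lon, +9·0.0416667° lat → SW at lon 125.667°, lat 21.375°.
Cell spans 0.0833333° lon × 0.0416667° lat. Centre is SW corner plus half of each.
latitude 21.3958, longitude 125.7083.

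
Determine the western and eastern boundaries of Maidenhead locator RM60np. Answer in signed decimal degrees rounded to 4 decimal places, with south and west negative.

Field R=17, M=12: +17·20° lon, +12·10° lat → SW at lon 160°, lat 30°.
Square 6, 0: +6·2° lon, +0·1° lat → SW at lon 172°, lat 30°.
Subsquare n=13, p=15: +13·0.0833333° lon, +15·0.0416667° lat → SW at lon 173.083°, lat 30.625°.
Cell spans 0.0833333° lon × 0.0416667° lat.
west 173.0833, east 173.1667.

173.0833, 173.1667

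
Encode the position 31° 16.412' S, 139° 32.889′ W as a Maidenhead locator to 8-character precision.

CF08fr44

Add 180° to longitude and 90° to latitude: 40.45185, 58.72647.
Field (20°×10°, letters A–R): lon ⌊40.45185/20⌋ = 2 → C; lat ⌊58.72647/10⌋ = 5 → F.
Square (2°×1°, digits 0–9): lon ⌊0.45185/2⌋ = 0; lat ⌊8.72647/1⌋ = 8.
Subsquare (5′×2.5′, letters a–x): lon ⌊0.45185/0.0833333⌋ = 5 → f; lat ⌊0.72647/0.0416667⌋ = 17 → r.
Extended square (30″×15″, digits 0–9): lon ⌊0.03518/0.00833333⌋ = 4; lat ⌊0.01813/0.00416667⌋ = 4.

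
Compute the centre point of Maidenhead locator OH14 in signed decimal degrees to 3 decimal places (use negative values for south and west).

-15.500, 103.000

Field O=14, H=7: +14·20° lon, +7·10° lat → SW at lon 100°, lat -20°.
Square 1, 4: +1·2° lon, +4·1° lat → SW at lon 102°, lat -16°.
Cell spans 2° lon × 1° lat. Centre is SW corner plus half of each.
latitude -15.500, longitude 103.000.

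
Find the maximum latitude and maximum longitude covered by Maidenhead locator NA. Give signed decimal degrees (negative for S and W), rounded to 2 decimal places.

Field N=13, A=0: +13·20° lon, +0·10° lat → SW at lon 80°, lat -90°.
Cell spans 20° lon × 10° lat. NE corner is SW corner plus one full cell.
latitude -80.00, longitude 100.00.

-80.00, 100.00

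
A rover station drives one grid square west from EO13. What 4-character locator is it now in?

Longitude square 1; −1 → 0.
The latitude characters are unchanged.

EO03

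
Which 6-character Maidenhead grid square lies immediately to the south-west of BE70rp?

Longitude subsquare r = 17; −1 → 16 = q.
Latitude subsquare p = 15; −1 → 14 = o.

BE70qo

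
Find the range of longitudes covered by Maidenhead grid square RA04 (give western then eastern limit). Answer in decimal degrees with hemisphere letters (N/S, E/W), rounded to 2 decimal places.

160.00° E, 162.00° E

Field R=17, A=0: +17·20° lon, +0·10° lat → SW at lon 160°, lat -90°.
Square 0, 4: +0·2° lon, +4·1° lat → SW at lon 160°, lat -86°.
Cell spans 2° lon × 1° lat.
west 160.00° E, east 162.00° E.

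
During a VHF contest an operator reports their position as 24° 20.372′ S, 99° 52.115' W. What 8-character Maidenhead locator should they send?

EG05bp58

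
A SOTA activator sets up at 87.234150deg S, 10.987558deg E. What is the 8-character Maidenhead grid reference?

JA52ls83

Offset from 180°W / 90°S: lon 190.98756°, lat 2.76585°.
Field: lon ⌊190.98756/20⌋ = 9 → J; lat ⌊2.76585/10⌋ = 0 → A.
Square: lon ⌊10.98756/2⌋ = 5; lat ⌊2.76585/1⌋ = 2.
Subsquare: lon ⌊0.98756/0.0833333⌋ = 11 → l; lat ⌊0.76585/0.0416667⌋ = 18 → s.
Extended square: lon ⌊0.07089/0.00833333⌋ = 8; lat ⌊0.01585/0.00416667⌋ = 3.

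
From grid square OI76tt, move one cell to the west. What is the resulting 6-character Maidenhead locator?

OI76st

Longitude subsquare t = 19; −1 → 18 = s.
The latitude characters are unchanged.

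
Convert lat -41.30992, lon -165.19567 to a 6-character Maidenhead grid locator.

Shift to the Maidenhead origin (180°W, 90°S): lon 14.8043, lat 48.6901.
Field: 14.8043/20 → 0 → A, 48.6901/10 → 4 → E; chars AE.
Square: 14.8043/2 → 7, 8.6901/1 → 8; chars 78.
Subsquare: 0.8043/0.0833333 → 9 → j, 0.6901/0.0416667 → 16 → q; chars jq.

AE78jq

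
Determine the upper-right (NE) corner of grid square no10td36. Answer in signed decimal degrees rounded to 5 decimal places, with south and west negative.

50.15417, 83.61667

Field N=13, O=14: +13·20° lon, +14·10° lat → SW at lon 80°, lat 50°.
Square 1, 0: +1·2° lon, +0·1° lat → SW at lon 82°, lat 50°.
Subsquare t=19, d=3: +19·0.0833333° lon, +3·0.0416667° lat → SW at lon 83.5833°, lat 50.125°.
Extended square 3, 6: +3·0.00833333° lon, +6·0.00416667° lat → SW at lon 83.6083°, lat 50.15°.
Cell spans 0.00833333° lon × 0.00416667° lat. NE corner is SW corner plus one full cell.
latitude 50.15417, longitude 83.61667.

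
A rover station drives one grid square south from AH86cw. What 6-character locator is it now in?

Latitude subsquare w = 22; −1 → 21 = v.
The longitude characters are unchanged.

AH86cv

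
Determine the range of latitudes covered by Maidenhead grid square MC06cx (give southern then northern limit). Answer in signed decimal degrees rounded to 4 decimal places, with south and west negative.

-63.0417, -63.0000

Field M=12, C=2: +12·20° lon, +2·10° lat → SW at lon 60°, lat -70°.
Square 0, 6: +0·2° lon, +6·1° lat → SW at lon 60°, lat -64°.
Subsquare c=2, x=23: +2·0.0833333° lon, +23·0.0416667° lat → SW at lon 60.1667°, lat -63.0417°.
Cell spans 0.0833333° lon × 0.0416667° lat.
south -63.0417, north -63.0000.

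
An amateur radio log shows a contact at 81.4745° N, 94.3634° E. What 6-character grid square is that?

Add 180° to longitude and 90° to latitude: 274.3634, 171.4745.
Field: 274.3634/20 → 13 → N, 171.4745/10 → 17 → R; chars NR.
Square: 14.3634/2 → 7, 1.4745/1 → 1; chars 71.
Subsquare: 0.3634/0.0833333 → 4 → e, 0.4745/0.0416667 → 11 → l; chars el.

NR71el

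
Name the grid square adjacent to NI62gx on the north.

Latitude subsquare x = 23; +1 → 24, wraps to 0 = a, carry into square.
Latitude square 2; +1 → 3.
The longitude characters are unchanged.

NI63ga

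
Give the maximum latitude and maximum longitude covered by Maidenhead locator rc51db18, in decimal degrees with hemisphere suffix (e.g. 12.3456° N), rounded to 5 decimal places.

Field R=17, C=2: +17·20° lon, +2·10° lat → SW at lon 160°, lat -70°.
Square 5, 1: +5·2° lon, +1·1° lat → SW at lon 170°, lat -69°.
Subsquare d=3, b=1: +3·0.0833333° lon, +1·0.0416667° lat → SW at lon 170.25°, lat -68.9583°.
Extended square 1, 8: +1·0.00833333° lon, +8·0.00416667° lat → SW at lon 170.258°, lat -68.925°.
Cell spans 0.00833333° lon × 0.00416667° lat. NE corner is SW corner plus one full cell.
latitude 68.92083° S, longitude 170.26667° E.

68.92083° S, 170.26667° E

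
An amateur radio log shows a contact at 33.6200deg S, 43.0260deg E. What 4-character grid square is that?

Offset from 180°W / 90°S: lon 223.03°, lat 56.38°.
Field (20°×10°, letters A–R): lon ⌊223.03/20⌋ = 11 → L; lat ⌊56.38/10⌋ = 5 → F.
Square (2°×1°, digits 0–9): lon ⌊3.03/2⌋ = 1; lat ⌊6.38/1⌋ = 6.

LF16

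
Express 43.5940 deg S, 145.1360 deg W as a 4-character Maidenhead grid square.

BE76

Add 180° to longitude and 90° to latitude: 34.86, 46.41.
Field: 34.86/20 → 1 → B, 46.41/10 → 4 → E; chars BE.
Square: 14.86/2 → 7, 6.41/1 → 6; chars 76.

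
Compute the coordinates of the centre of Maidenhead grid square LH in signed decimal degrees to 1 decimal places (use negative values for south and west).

Field L=11, H=7: +11·20° lon, +7·10° lat → SW at lon 40°, lat -20°.
Cell spans 20° lon × 10° lat. Centre is SW corner plus half of each.
latitude -15.0, longitude 50.0.

-15.0, 50.0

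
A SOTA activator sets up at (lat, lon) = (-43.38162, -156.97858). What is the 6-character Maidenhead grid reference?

BE16mo

Shift to the Maidenhead origin (180°W, 90°S): lon 23.0214, lat 46.6184.
Field (20°×10°, letters A–R): lon ⌊23.0214/20⌋ = 1 → B; lat ⌊46.6184/10⌋ = 4 → E.
Square (2°×1°, digits 0–9): lon ⌊3.0214/2⌋ = 1; lat ⌊6.6184/1⌋ = 6.
Subsquare (5′×2.5′, letters a–x): lon ⌊1.0214/0.0833333⌋ = 12 → m; lat ⌊0.6184/0.0416667⌋ = 14 → o.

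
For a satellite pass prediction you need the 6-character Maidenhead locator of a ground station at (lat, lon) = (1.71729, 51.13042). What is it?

LJ51nr

Shift to the Maidenhead origin (180°W, 90°S): lon 231.1304, lat 91.7173.
Field: 231.1304/20 → 11 → L, 91.7173/10 → 9 → J; chars LJ.
Square: 11.1304/2 → 5, 1.7173/1 → 1; chars 51.
Subsquare: 1.1304/0.0833333 → 13 → n, 0.7173/0.0416667 → 17 → r; chars nr.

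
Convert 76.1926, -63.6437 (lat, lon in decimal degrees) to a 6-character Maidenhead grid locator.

FQ86ee

Offset from 180°W / 90°S: lon 116.3563°, lat 166.1926°.
Field: lon ⌊116.3563/20⌋ = 5 → F; lat ⌊166.1926/10⌋ = 16 → Q.
Square: lon ⌊16.3563/2⌋ = 8; lat ⌊6.1926/1⌋ = 6.
Subsquare: lon ⌊0.3563/0.0833333⌋ = 4 → e; lat ⌊0.1926/0.0416667⌋ = 4 → e.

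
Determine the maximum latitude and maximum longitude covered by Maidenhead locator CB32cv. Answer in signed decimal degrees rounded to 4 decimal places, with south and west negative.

-77.0833, -133.7500

Field C=2, B=1: +2·20° lon, +1·10° lat → SW at lon -140°, lat -80°.
Square 3, 2: +3·2° lon, +2·1° lat → SW at lon -134°, lat -78°.
Subsquare c=2, v=21: +2·0.0833333° lon, +21·0.0416667° lat → SW at lon -133.833°, lat -77.125°.
Cell spans 0.0833333° lon × 0.0416667° lat. NE corner is SW corner plus one full cell.
latitude -77.0833, longitude -133.7500.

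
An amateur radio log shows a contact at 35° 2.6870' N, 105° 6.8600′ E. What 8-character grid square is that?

OM25nb30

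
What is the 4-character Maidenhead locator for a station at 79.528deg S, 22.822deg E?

KB10

Offset from 180°W / 90°S: lon 202.82°, lat 10.47°.
Field: lon ⌊202.82/20⌋ = 10 → K; lat ⌊10.47/10⌋ = 1 → B.
Square: lon ⌊2.82/2⌋ = 1; lat ⌊0.47/1⌋ = 0.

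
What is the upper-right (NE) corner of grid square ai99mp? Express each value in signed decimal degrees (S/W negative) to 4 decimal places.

Field A=0, I=8: +0·20° lon, +8·10° lat → SW at lon -180°, lat -10°.
Square 9, 9: +9·2° lon, +9·1° lat → SW at lon -162°, lat -1°.
Subsquare m=12, p=15: +12·0.0833333° lon, +15·0.0416667° lat → SW at lon -161°, lat -0.375°.
Cell spans 0.0833333° lon × 0.0416667° lat. NE corner is SW corner plus one full cell.
latitude -0.3333, longitude -160.9167.

-0.3333, -160.9167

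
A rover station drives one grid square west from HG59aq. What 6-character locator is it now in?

Longitude subsquare a = 0; −1 → -1, wraps to 23 = x, carry into square.
Longitude square 5; −1 → 4.
The latitude characters are unchanged.

HG49xq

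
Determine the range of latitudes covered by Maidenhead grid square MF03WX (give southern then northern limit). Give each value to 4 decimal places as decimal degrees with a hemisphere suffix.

36.0417° S, 36.0000° S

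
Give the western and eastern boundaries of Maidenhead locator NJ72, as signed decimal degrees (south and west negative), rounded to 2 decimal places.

94.00, 96.00

Field N=13, J=9: +13·20° lon, +9·10° lat → SW at lon 80°, lat 0°.
Square 7, 2: +7·2° lon, +2·1° lat → SW at lon 94°, lat 2°.
Cell spans 2° lon × 1° lat.
west 94.00, east 96.00.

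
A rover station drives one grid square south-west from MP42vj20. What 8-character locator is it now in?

MP42vi19

Longitude extended square 2; −1 → 1.
Latitude extended square 0; −1 → -1, wraps to 9, carry into subsquare.
Latitude subsquare j = 9; −1 → 8 = i.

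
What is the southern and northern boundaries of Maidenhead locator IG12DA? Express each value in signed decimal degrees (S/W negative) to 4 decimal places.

Field I=8, G=6: +8·20° lon, +6·10° lat → SW at lon -20°, lat -30°.
Square 1, 2: +1·2° lon, +2·1° lat → SW at lon -18°, lat -28°.
Subsquare d=3, a=0: +3·0.0833333° lon, +0·0.0416667° lat → SW at lon -17.75°, lat -28°.
Cell spans 0.0833333° lon × 0.0416667° lat.
south -28.0000, north -27.9583.

-28.0000, -27.9583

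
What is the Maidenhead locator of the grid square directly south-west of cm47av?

Longitude subsquare a = 0; −1 → -1, wraps to 23 = x, carry into square.
Longitude square 4; −1 → 3.
Latitude subsquare v = 21; −1 → 20 = u.

CM37xu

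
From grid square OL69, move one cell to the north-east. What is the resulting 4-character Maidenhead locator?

OM70

Longitude square 6; +1 → 7.
Latitude square 9; +1 → 10, wraps to 0, carry into field.
Latitude field L = 11; +1 → 12 = M.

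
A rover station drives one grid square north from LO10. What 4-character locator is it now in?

Latitude square 0; +1 → 1.
The longitude characters are unchanged.

LO11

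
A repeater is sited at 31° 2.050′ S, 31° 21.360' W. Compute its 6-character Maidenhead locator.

Offset from 180°W / 90°S: lon 148.6440°, lat 58.9658°.
Field: lon ⌊148.6440/20⌋ = 7 → H; lat ⌊58.9658/10⌋ = 5 → F.
Square: lon ⌊8.6440/2⌋ = 4; lat ⌊8.9658/1⌋ = 8.
Subsquare: lon ⌊0.6440/0.0833333⌋ = 7 → h; lat ⌊0.9658/0.0416667⌋ = 23 → x.

HF48hx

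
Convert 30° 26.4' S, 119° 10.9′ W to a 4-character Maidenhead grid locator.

Shift to the Maidenhead origin (180°W, 90°S): lon 60.82, lat 59.56.
Field: 60.82/20 → 3 → D, 59.56/10 → 5 → F; chars DF.
Square: 0.82/2 → 0, 9.56/1 → 9; chars 09.

DF09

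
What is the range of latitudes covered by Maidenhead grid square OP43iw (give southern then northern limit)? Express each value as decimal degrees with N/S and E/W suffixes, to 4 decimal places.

Field O=14, P=15: +14·20° lon, +15·10° lat → SW at lon 100°, lat 60°.
Square 4, 3: +4·2° lon, +3·1° lat → SW at lon 108°, lat 63°.
Subsquare i=8, w=22: +8·0.0833333° lon, +22·0.0416667° lat → SW at lon 108.667°, lat 63.9167°.
Cell spans 0.0833333° lon × 0.0416667° lat.
south 63.9167° N, north 63.9583° N.

63.9167° N, 63.9583° N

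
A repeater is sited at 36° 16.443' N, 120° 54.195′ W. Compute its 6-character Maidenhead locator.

Offset from 180°W / 90°S: lon 59.0968°, lat 126.2741°.
Field: 59.0968/20 → 2 → C, 126.2741/10 → 12 → M; chars CM.
Square: 19.0968/2 → 9, 6.2741/1 → 6; chars 96.
Subsquare: 1.0968/0.0833333 → 13 → n, 0.2741/0.0416667 → 6 → g; chars ng.

CM96ng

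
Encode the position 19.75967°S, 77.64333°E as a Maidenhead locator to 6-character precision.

Offset from 180°W / 90°S: lon 257.6433°, lat 70.2403°.
Field: 257.6433/20 → 12 → M, 70.2403/10 → 7 → H; chars MH.
Square: 17.6433/2 → 8, 0.2403/1 → 0; chars 80.
Subsquare: 1.6433/0.0833333 → 19 → t, 0.2403/0.0416667 → 5 → f; chars tf.

MH80tf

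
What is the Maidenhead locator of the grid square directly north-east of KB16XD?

Longitude subsquare x = 23; +1 → 24, wraps to 0 = a, carry into square.
Longitude square 1; +1 → 2.
Latitude subsquare d = 3; +1 → 4 = e.

KB26ae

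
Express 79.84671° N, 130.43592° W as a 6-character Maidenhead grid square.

CQ49su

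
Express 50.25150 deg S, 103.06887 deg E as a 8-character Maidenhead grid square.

Shift to the Maidenhead origin (180°W, 90°S): lon 283.06887, lat 39.74850.
Field: lon ⌊283.06887/20⌋ = 14 → O; lat ⌊39.74850/10⌋ = 3 → D.
Square: lon ⌊3.06887/2⌋ = 1; lat ⌊9.74850/1⌋ = 9.
Subsquare: lon ⌊1.06887/0.0833333⌋ = 12 → m; lat ⌊0.74850/0.0416667⌋ = 17 → r.
Extended square: lon ⌊0.06887/0.00833333⌋ = 8; lat ⌊0.04017/0.00416667⌋ = 9.

OD19mr89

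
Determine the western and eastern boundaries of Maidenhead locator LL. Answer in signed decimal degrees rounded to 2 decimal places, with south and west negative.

40.00, 60.00

Field L=11, L=11: +11·20° lon, +11·10° lat → SW at lon 40°, lat 20°.
Cell spans 20° lon × 10° lat.
west 40.00, east 60.00.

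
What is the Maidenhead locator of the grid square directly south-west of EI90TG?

EI90sf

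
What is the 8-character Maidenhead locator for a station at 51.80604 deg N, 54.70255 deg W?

GO21pt53

Add 180° to longitude and 90° to latitude: 125.29745, 141.80604.
Field (20°×10°, letters A–R): lon ⌊125.29745/20⌋ = 6 → G; lat ⌊141.80604/10⌋ = 14 → O.
Square (2°×1°, digits 0–9): lon ⌊5.29745/2⌋ = 2; lat ⌊1.80604/1⌋ = 1.
Subsquare (5′×2.5′, letters a–x): lon ⌊1.29745/0.0833333⌋ = 15 → p; lat ⌊0.80604/0.0416667⌋ = 19 → t.
Extended square (30″×15″, digits 0–9): lon ⌊0.04745/0.00833333⌋ = 5; lat ⌊0.01437/0.00416667⌋ = 3.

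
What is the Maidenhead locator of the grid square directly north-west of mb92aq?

MB82xr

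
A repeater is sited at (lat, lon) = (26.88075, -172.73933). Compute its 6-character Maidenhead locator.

Shift to the Maidenhead origin (180°W, 90°S): lon 7.2607, lat 116.8808.
Field: lon ⌊7.2607/20⌋ = 0 → A; lat ⌊116.8808/10⌋ = 11 → L.
Square: lon ⌊7.2607/2⌋ = 3; lat ⌊6.8808/1⌋ = 6.
Subsquare: lon ⌊1.2607/0.0833333⌋ = 15 → p; lat ⌊0.8808/0.0416667⌋ = 21 → v.

AL36pv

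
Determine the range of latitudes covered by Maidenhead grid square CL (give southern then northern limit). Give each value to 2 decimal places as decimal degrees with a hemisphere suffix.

20.00° N, 30.00° N

Field C=2, L=11: +2·20° lon, +11·10° lat → SW at lon -140°, lat 20°.
Cell spans 20° lon × 10° lat.
south 20.00° N, north 30.00° N.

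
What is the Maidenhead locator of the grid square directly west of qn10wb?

QN10vb

Longitude subsquare w = 22; −1 → 21 = v.
The latitude characters are unchanged.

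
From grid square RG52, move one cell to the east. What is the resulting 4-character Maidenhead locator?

Longitude square 5; +1 → 6.
The latitude characters are unchanged.

RG62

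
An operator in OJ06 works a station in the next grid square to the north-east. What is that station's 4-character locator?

OJ17

Longitude square 0; +1 → 1.
Latitude square 6; +1 → 7.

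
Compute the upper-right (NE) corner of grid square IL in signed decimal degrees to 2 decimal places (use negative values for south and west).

30.00, 0.00

Field I=8, L=11: +8·20° lon, +11·10° lat → SW at lon -20°, lat 20°.
Cell spans 20° lon × 10° lat. NE corner is SW corner plus one full cell.
latitude 30.00, longitude 0.00.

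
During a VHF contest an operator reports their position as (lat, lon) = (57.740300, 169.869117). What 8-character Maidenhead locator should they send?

RO47wr47

Offset from 180°W / 90°S: lon 349.86912°, lat 147.74030°.
Field: 349.86912/20 → 17 → R, 147.74030/10 → 14 → O; chars RO.
Square: 9.86912/2 → 4, 7.74030/1 → 7; chars 47.
Subsquare: 1.86912/0.0833333 → 22 → w, 0.74030/0.0416667 → 17 → r; chars wr.
Extended square: 0.03578/0.00833333 → 4, 0.03197/0.00416667 → 7; chars 47.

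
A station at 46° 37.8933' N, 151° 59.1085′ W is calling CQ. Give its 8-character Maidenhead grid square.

Add 180° to longitude and 90° to latitude: 28.01486, 136.63155.
Field: lon ⌊28.01486/20⌋ = 1 → B; lat ⌊136.63155/10⌋ = 13 → N.
Square: lon ⌊8.01486/2⌋ = 4; lat ⌊6.63155/1⌋ = 6.
Subsquare: lon ⌊0.01486/0.0833333⌋ = 0 → a; lat ⌊0.63155/0.0416667⌋ = 15 → p.
Extended square: lon ⌊0.01486/0.00833333⌋ = 1; lat ⌊0.00655/0.00416667⌋ = 1.

BN46ap11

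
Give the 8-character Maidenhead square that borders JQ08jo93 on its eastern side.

JQ08ko03

Longitude extended square 9; +1 → 10, wraps to 0, carry into subsquare.
Longitude subsquare j = 9; +1 → 10 = k.
The latitude characters are unchanged.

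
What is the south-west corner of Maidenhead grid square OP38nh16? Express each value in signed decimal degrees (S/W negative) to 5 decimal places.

Field O=14, P=15: +14·20° lon, +15·10° lat → SW at lon 100°, lat 60°.
Square 3, 8: +3·2° lon, +8·1° lat → SW at lon 106°, lat 68°.
Subsquare n=13, h=7: +13·0.0833333° lon, +7·0.0416667° lat → SW at lon 107.083°, lat 68.2917°.
Extended square 1, 6: +1·0.00833333° lon, +6·0.00416667° lat → SW at lon 107.092°, lat 68.3167°.
latitude 68.31667, longitude 107.09167.

68.31667, 107.09167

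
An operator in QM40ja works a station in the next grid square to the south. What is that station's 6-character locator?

QL49jx

Latitude subsquare a = 0; −1 → -1, wraps to 23 = x, carry into square.
Latitude square 0; −1 → -1, wraps to 9, carry into field.
Latitude field M = 12; −1 → 11 = L.
The longitude characters are unchanged.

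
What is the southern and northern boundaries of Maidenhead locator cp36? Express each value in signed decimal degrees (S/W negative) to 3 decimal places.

66.000, 67.000

Field C=2, P=15: +2·20° lon, +15·10° lat → SW at lon -140°, lat 60°.
Square 3, 6: +3·2° lon, +6·1° lat → SW at lon -134°, lat 66°.
Cell spans 2° lon × 1° lat.
south 66.000, north 67.000.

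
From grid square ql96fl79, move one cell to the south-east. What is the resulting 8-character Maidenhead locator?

QL96fl88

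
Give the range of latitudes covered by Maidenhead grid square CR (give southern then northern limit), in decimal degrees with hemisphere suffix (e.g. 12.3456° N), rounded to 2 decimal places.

Field C=2, R=17: +2·20° lon, +17·10° lat → SW at lon -140°, lat 80°.
Cell spans 20° lon × 10° lat.
south 80.00° N, north 90.00° N.

80.00° N, 90.00° N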